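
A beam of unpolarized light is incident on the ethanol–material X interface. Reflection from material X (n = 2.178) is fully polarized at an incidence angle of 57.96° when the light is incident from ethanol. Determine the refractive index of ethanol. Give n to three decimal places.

At the Brewster angle, tan θ_B = n₂/n₁ with n₁ on the incident side (ethanol) and n₂ on the transmitted side (material X).
n₁ = n₂ / tan θ_B = 2.178 / tan 57.96° = 1.363.

n ≈ 1.363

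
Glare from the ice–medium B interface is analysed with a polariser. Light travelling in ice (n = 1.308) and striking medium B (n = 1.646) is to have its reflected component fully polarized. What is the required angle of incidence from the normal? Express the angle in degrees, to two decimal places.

θ_B ≈ 51.53°

The reflected p-component vanishes when tan θ_B = n₂/n₁.
tan θ_B = n₂/n₁ = 1.646/1.308 = 1.2584.
θ_B = arctan(1.2584) = 51.53°.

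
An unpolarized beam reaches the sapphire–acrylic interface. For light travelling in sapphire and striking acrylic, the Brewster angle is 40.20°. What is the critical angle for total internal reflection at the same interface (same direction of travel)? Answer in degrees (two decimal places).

n₂/n₁ = tan 40.20° = 0.8451; the critical angle satisfies sin θ_c = n₂/n₁.
θ_c = arcsin(0.8451) = 57.68°.

θ_c ≈ 57.68°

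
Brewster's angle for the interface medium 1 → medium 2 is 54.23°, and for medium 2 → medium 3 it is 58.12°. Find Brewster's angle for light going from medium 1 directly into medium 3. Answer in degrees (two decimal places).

θ_B ≈ 65.86°

n₂/n₁ = tan 54.23° = 1.3881 and n₃/n₂ = tan 58.12° = 1.6078.
n₃/n₁ = 2.2318. Then tan θ_B(1→3) = n₃/n₁, so θ_B(1→3) = arctan(2.2318) = 65.86°.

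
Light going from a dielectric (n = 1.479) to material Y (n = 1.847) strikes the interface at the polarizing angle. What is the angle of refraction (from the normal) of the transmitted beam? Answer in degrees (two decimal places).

tan θ_B = n₂/n₁ = 1.847/1.479 = 1.2488, so θ_B = 51.31°.
The refracted ray is perpendicular to the reflected ray, so θ_t = 90° − θ_B = 38.69°.

θ_t ≈ 38.69°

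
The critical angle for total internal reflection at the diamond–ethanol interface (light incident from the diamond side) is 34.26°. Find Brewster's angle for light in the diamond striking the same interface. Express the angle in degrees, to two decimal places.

At the critical angle sin θ_c = n₂/n₁, giving n₂/n₁ = sin 34.26° = 0.5629.
Then tan θ_B = n₂/n₁ = 0.5629, so θ_B = arctan 0.5629 = 29.38°.

θ_B ≈ 29.38°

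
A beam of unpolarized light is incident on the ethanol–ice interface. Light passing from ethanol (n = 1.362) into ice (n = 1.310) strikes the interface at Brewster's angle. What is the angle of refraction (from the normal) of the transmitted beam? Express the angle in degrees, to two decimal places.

θ_B = arctan(n₂/n₁) = arctan(1.310/1.362) = 43.89°.
Since θ_B + θ_t = 90° at Brewster incidence, θ_t = 90° − 43.89° = 46.11°.

θ_t ≈ 46.11°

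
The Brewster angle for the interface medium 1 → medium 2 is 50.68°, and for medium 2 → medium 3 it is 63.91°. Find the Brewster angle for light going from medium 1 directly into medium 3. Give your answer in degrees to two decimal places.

Each Brewster angle gives a ratio: n₂/n₁ = tan 50.68° = 1.2209, n₃/n₂ = tan 63.91° = 2.0422.
n₃/n₁ = 2.4933. Then tan θ_B(1→3) = n₃/n₁, so θ_B(1→3) = arctan(2.4933) = 68.15°.

θ_B ≈ 68.15°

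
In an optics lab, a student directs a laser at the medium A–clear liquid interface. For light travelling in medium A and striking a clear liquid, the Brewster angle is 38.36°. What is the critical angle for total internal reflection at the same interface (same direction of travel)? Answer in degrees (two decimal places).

θ_c ≈ 52.32°

From Brewster, n₂/n₁ = tan θ_B = tan 38.36° = 0.7915.
Then sin θ_c = n₂/n₁ = 0.7915, so θ_c = arcsin 0.7915 = 52.32°.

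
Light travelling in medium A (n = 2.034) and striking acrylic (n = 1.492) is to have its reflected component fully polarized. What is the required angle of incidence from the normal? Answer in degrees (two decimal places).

θ_B ≈ 36.26°

tan θ_B = n₂/n₁ = 1.492/2.034 = 0.7335.
θ_B = arctan(0.7335) = 36.26°.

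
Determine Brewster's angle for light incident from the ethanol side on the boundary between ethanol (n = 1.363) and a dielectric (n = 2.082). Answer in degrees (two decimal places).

At Brewster's angle the reflected and refracted rays are perpendicular, which with Snell's law gives tan θ_B = n₂/n₁.
tan θ_B = n₂/n₁ = 2.082/1.363 = 1.5275.
So θ_B = arctan 1.5275 = 56.79°.

θ_B ≈ 56.79°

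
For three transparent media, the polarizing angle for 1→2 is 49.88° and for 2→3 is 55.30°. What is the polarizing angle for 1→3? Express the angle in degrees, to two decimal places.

θ_B ≈ 59.74°

tan θ_B(1→2) = n₂/n₁ = tan 49.88° = 1.1867.
tan θ_B(2→3) = n₃/n₂ = tan 55.30° = 1.4442.
So n₃/n₁ = (n₂/n₁)(n₃/n₂) = 1.1867 × 1.4442 = 1.7138.
θ_B(1→3) = arctan(1.7138) = 59.74°.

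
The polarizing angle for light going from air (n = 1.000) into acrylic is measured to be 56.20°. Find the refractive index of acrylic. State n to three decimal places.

Full polarization of the reflected beam means tan θ_B = n₂/n₁, where n₁ is the incident medium (air).
n₂ = n₁ tan θ_B = 1.000 × tan 56.20° = 1.494.

n ≈ 1.494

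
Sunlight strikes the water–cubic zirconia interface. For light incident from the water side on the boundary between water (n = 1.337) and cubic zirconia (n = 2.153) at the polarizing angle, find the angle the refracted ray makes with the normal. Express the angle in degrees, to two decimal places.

θ_t ≈ 31.84°

First find Brewster's angle: tan θ_B = 2.153/1.337 = 1.6103, giving θ_B = 58.16°.
Since θ_B + θ_t = 90° at Brewster incidence, θ_t = 90° − 58.16° = 31.84°.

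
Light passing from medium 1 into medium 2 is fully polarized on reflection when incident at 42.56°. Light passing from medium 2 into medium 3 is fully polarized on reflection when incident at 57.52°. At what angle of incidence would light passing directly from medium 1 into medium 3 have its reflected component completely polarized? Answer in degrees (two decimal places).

θ_B ≈ 55.27°

tan θ_B(1→2) = n₂/n₁ = tan 42.56° = 0.9183.
tan θ_B(2→3) = n₃/n₂ = tan 57.52° = 1.5709.
Multiplying, n₃/n₁ = 0.9183 × 1.5709 = 1.4425, and θ_B(1→3) = arctan 1.4425 = 55.27°.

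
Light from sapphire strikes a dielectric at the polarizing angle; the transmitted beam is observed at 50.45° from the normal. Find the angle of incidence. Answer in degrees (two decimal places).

At Brewster's angle the reflected and refracted rays are perpendicular, so θ_B + θ_t = 90°.
So θ_B = 90° − θ_t = 90° − 50.45° = 39.55°.

θ_B ≈ 39.55°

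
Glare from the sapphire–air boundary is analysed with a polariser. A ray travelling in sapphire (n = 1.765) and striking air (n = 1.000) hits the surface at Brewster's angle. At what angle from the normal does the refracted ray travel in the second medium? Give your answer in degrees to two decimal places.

tan θ_B = n₂/n₁ = 1.000/1.765 = 0.5666, so θ_B = 29.53°.
The refracted ray is perpendicular to the reflected ray, so θ_t = 90° − θ_B = 60.47°.

θ_t ≈ 60.47°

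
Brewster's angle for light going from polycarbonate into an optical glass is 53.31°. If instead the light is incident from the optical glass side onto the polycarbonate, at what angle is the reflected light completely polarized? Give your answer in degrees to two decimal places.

θ_B' ≈ 36.69°

Reversing the direction swaps n₁ and n₂, so tan θ_B' = 1/tan θ_B and θ_B' = 90° − θ_B.
Hence θ_B' = 90° − 53.31° = 36.69°.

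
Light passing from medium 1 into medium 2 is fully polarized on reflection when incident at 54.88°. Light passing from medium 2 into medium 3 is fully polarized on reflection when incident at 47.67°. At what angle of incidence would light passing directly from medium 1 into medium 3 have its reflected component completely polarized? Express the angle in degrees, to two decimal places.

θ_B ≈ 57.35°

n₂/n₁ = tan 54.88° = 1.4218 and n₃/n₂ = tan 47.67° = 1.0978.
Multiplying, n₃/n₁ = 1.4218 × 1.0978 = 1.5609, and θ_B(1→3) = arctan 1.5609 = 57.35°.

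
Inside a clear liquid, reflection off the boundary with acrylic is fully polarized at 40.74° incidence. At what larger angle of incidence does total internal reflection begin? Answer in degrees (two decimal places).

θ_c ≈ 59.47°

From Brewster, n₂/n₁ = tan θ_B = tan 40.74° = 0.8614.
Then sin θ_c = n₂/n₁ = 0.8614, so θ_c = arcsin 0.8614 = 59.47°.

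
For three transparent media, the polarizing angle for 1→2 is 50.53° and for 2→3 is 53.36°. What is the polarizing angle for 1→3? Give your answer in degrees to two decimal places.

θ_B ≈ 58.51°

tan θ_B(1→2) = n₂/n₁ = tan 50.53° = 1.2144.
tan θ_B(2→3) = n₃/n₂ = tan 53.36° = 1.3445.
n₃/n₁ = 1.6328. Then tan θ_B(1→3) = n₃/n₁, so θ_B(1→3) = arctan(1.6328) = 58.51°.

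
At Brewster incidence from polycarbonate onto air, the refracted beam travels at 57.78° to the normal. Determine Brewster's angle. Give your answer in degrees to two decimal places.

At Brewster's angle the reflected and refracted rays are perpendicular, so θ_B + θ_t = 90°.
θ_B = 90° − 57.78° = 32.22°.

θ_B ≈ 32.22°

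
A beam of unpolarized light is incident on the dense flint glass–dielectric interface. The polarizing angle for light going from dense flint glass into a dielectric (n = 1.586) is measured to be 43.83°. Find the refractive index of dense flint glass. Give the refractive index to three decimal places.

Full polarization of the reflected beam means tan θ_B = n₂/n₁, where n₁ is the incident medium (dense flint glass).
n₁ = n₂ / tan θ_B = 1.586 / tan 43.83° = 1.652.

n ≈ 1.652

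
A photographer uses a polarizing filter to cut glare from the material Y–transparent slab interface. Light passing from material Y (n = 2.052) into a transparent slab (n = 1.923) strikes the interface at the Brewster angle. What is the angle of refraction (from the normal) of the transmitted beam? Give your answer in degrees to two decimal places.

tan θ_B = n₂/n₁ = 1.923/2.052 = 0.9371, so θ_B = 43.14°.
Since θ_B + θ_t = 90° at Brewster incidence, θ_t = 90° − 43.14° = 46.86°.

θ_t ≈ 46.86°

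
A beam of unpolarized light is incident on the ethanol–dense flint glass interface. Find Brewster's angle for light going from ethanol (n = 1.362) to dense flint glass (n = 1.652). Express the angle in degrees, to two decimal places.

θ_B ≈ 50.50°

Here n₂/n₁ = 1.652/1.362 = 1.2129, and Brewster's law gives tan θ_B = n₂/n₁. Taking the arctangent, θ_B = 50.50°.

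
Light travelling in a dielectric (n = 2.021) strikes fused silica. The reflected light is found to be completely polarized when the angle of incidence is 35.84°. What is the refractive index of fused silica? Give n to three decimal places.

Full polarization of the reflected beam means tan θ_B = n₂/n₁, where n₁ is the incident medium (a dielectric).
n₂ = n₁ tan θ_B = 2.021 × tan 35.84° = 1.460.

n ≈ 1.460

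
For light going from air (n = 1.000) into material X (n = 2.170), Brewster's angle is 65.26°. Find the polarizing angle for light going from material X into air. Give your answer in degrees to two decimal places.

Reversing the direction swaps n₁ and n₂, so tan θ_B' = 1/tan θ_B and θ_B' = 90° − θ_B.
Hence θ_B' = 90° − 65.26° = 24.74°.

θ_B' ≈ 24.74°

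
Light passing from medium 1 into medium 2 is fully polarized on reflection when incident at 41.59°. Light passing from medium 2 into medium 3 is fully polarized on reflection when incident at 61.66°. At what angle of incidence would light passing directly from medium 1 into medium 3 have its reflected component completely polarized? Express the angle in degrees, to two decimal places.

n₂/n₁ = tan 41.59° = 0.8875 and n₃/n₂ = tan 61.66° = 1.8541.
Multiplying, n₃/n₁ = 0.8875 × 1.8541 = 1.6456, and θ_B(1→3) = arctan 1.6456 = 58.71°.

θ_B ≈ 58.71°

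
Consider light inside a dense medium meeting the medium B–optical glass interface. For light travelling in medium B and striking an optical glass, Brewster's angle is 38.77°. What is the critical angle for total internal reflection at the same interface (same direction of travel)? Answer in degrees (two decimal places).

θ_c ≈ 53.43°

n₂/n₁ = tan 38.77° = 0.8032; the critical angle satisfies sin θ_c = n₂/n₁.
θ_c = arcsin(0.8032) = 53.43°.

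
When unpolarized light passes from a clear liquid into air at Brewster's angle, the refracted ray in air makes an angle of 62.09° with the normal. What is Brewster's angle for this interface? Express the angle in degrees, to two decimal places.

Since the reflected and refracted rays are at right angles at the polarizing angle, θ_B + θ_t = 90°.
So θ_B = 90° − θ_t = 90° − 62.09° = 27.91°.

θ_B ≈ 27.91°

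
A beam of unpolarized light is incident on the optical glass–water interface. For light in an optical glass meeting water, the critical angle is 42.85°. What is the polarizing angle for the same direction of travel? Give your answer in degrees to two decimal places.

θ_B ≈ 34.22°

n₂/n₁ = sin θ_c = sin 42.85° = 0.6801.
tan θ_B equals the same ratio, so θ_B = arctan(0.6801) = 34.22°.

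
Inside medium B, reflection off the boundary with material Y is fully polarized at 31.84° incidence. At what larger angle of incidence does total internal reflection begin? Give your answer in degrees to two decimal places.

n₂/n₁ = tan 31.84° = 0.6210; the critical angle satisfies sin θ_c = n₂/n₁.
θ_c = arcsin(0.6210) = 38.39°.

θ_c ≈ 38.39°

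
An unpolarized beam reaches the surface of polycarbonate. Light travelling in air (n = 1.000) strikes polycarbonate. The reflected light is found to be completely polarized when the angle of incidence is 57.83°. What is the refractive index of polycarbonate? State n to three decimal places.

Brewster's law: tan θ_B = n₂/n₁ (light incident in air, refracted into polycarbonate).
n₂ = n₁ tan θ_B = 1.000 × tan 57.83° = 1.590.

n ≈ 1.590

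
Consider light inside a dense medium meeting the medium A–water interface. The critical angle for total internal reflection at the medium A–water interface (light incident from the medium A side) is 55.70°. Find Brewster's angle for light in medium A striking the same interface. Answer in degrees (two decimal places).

θ_B ≈ 39.56°

sin θ_c = n₂/n₁, so n₂/n₁ = sin 55.70° = 0.8261.
Brewster: tan θ_B = n₂/n₁ = 0.8261.
θ_B = arctan(0.8261) = 39.56°.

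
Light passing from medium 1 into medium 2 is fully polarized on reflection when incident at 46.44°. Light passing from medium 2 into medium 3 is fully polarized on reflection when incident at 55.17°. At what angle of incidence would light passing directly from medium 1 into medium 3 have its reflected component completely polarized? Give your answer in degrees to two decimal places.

tan θ_B(1→2) = n₂/n₁ = tan 46.44° = 1.0516.
tan θ_B(2→3) = n₃/n₂ = tan 55.17° = 1.4372.
n₃/n₁ = 1.5113. Then tan θ_B(1→3) = n₃/n₁, so θ_B(1→3) = arctan(1.5113) = 56.51°.

θ_B ≈ 56.51°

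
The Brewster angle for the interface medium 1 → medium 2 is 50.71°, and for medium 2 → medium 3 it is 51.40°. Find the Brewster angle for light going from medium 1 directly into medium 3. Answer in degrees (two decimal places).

Each Brewster angle gives a ratio: n₂/n₁ = tan 50.71° = 1.2222, n₃/n₂ = tan 51.40° = 1.2527.
Multiplying, n₃/n₁ = 1.2222 × 1.2527 = 1.5310, and θ_B(1→3) = arctan 1.5310 = 56.85°.

θ_B ≈ 56.85°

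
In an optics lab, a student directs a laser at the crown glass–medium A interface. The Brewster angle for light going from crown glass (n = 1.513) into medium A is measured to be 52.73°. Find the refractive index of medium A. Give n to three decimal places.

Brewster's law: tan θ_B = n₂/n₁ (light incident in crown glass, refracted into medium A).
n₂ = n₁ tan θ_B = 1.513 × tan 52.73° = 1.988.

n ≈ 1.988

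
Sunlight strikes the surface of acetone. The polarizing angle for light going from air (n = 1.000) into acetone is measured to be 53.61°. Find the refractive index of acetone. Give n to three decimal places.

Full polarization of the reflected beam means tan θ_B = n₂/n₁, where n₁ is the incident medium (air).
n₂ = n₁ tan θ_B = 1.000 × tan 53.61° = 1.357.

n ≈ 1.357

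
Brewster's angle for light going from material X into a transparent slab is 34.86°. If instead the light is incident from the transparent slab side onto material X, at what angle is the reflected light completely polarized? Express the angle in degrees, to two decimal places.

Reversing the direction swaps n₁ and n₂, so tan θ_B' = 1/tan θ_B and θ_B' = 90° − θ_B.
Hence θ_B' = 90° − 34.86° = 55.14°.

θ_B' ≈ 55.14°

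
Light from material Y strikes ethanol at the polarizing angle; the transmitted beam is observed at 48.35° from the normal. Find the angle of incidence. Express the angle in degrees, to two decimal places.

θ_B ≈ 41.65°

Since the reflected and refracted rays are at right angles at the polarizing angle, θ_B + θ_t = 90°.
θ_B = 90° − 48.35° = 41.65°.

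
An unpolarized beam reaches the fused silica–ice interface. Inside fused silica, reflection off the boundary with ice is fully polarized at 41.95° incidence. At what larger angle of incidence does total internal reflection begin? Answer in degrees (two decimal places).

θ_c ≈ 64.00°

tan θ_B = n₂/n₁ = tan 41.95° = 0.8988.
Total internal reflection: sin θ_c = n₂/n₁ = 0.8988.
θ_c = arcsin(0.8988) = 64.00°.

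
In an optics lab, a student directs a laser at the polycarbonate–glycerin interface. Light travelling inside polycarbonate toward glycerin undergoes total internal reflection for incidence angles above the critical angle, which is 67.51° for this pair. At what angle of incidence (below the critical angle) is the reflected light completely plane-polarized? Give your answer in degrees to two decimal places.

θ_B ≈ 42.74°

At the critical angle sin θ_c = n₂/n₁, giving n₂/n₁ = sin 67.51° = 0.9239.
Then tan θ_B = n₂/n₁ = 0.9239, so θ_B = arctan 0.9239 = 42.74°.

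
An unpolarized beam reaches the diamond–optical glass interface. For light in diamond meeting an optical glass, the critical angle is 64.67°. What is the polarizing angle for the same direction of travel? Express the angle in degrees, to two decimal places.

n₂/n₁ = sin θ_c = sin 64.67° = 0.9039.
tan θ_B equals the same ratio, so θ_B = arctan(0.9039) = 42.11°.

θ_B ≈ 42.11°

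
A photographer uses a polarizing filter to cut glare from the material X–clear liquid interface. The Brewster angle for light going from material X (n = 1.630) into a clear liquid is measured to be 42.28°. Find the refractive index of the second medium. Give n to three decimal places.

Full polarization of the reflected beam means tan θ_B = n₂/n₁, where n₁ is the incident medium (material X).
n₂ = n₁ tan θ_B = 1.630 × tan 42.28° = 1.482.

n ≈ 1.482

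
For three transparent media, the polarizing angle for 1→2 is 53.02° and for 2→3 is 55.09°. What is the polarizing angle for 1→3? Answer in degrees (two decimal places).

θ_B ≈ 62.28°

Each Brewster angle gives a ratio: n₂/n₁ = tan 53.02° = 1.3280, n₃/n₂ = tan 55.09° = 1.4329.
So n₃/n₁ = (n₂/n₁)(n₃/n₂) = 1.3280 × 1.4329 = 1.9029.
θ_B(1→3) = arctan(1.9029) = 62.28°.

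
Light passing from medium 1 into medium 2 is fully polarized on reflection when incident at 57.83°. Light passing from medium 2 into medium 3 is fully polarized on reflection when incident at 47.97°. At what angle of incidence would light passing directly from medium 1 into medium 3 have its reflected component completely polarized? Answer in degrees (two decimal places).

Each Brewster angle gives a ratio: n₂/n₁ = tan 57.83° = 1.5898, n₃/n₂ = tan 47.97° = 1.1094.
n₃/n₁ = 1.7638. Then tan θ_B(1→3) = n₃/n₁, so θ_B(1→3) = arctan(1.7638) = 60.45°.

θ_B ≈ 60.45°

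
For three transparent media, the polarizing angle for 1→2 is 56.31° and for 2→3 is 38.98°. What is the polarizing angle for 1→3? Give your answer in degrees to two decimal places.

θ_B ≈ 50.52°

n₂/n₁ = tan 56.31° = 1.5000 and n₃/n₂ = tan 38.98° = 0.8092.
Multiplying, n₃/n₁ = 1.5000 × 0.8092 = 1.2138, and θ_B(1→3) = arctan 1.2138 = 50.52°.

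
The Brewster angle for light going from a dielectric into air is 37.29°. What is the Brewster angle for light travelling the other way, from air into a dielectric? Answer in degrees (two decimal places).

θ_B' ≈ 52.71°

The two Brewster angles are complementary: θ_B' = 90° − θ_B = 90° − 37.29° = 52.71°.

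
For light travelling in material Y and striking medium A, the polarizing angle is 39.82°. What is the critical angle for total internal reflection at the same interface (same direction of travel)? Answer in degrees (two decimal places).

tan θ_B = n₂/n₁ = tan 39.82° = 0.8338.
Total internal reflection: sin θ_c = n₂/n₁ = 0.8338.
θ_c = arcsin(0.8338) = 56.49°.

θ_c ≈ 56.49°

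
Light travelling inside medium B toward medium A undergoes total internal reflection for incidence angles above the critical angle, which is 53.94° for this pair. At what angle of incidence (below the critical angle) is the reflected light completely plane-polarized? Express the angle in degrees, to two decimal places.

n₂/n₁ = sin θ_c = sin 53.94° = 0.8084.
tan θ_B equals the same ratio, so θ_B = arctan(0.8084) = 38.95°.

θ_B ≈ 38.95°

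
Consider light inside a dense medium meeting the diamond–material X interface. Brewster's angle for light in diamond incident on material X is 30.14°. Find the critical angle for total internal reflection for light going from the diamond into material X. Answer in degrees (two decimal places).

θ_c ≈ 35.49°

tan θ_B = n₂/n₁ = tan 30.14° = 0.5806.
Total internal reflection: sin θ_c = n₂/n₁ = 0.5806.
θ_c = arcsin(0.5806) = 35.49°.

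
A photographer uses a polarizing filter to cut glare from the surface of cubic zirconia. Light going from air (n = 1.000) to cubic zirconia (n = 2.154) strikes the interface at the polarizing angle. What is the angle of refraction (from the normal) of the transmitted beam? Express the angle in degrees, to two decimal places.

θ_B = arctan(n₂/n₁) = arctan(2.154/1.000) = 65.10°.
The refracted ray is perpendicular to the reflected ray, so θ_t = 90° − θ_B = 24.90°.

θ_t ≈ 24.90°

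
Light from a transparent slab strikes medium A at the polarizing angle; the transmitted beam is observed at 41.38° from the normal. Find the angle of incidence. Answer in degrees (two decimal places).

θ_B ≈ 48.62°

Since the reflected and refracted rays are at right angles at the polarizing angle, θ_B + θ_t = 90°.
So θ_B = 90° − θ_t = 90° − 41.38° = 48.62°.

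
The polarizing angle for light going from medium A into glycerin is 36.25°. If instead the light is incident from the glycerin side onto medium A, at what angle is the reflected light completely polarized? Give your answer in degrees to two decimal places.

θ_B' ≈ 53.75°

Reversing the direction swaps n₁ and n₂, so tan θ_B' = 1/tan θ_B and θ_B' = 90° − θ_B.
Hence θ_B' = 90° − 36.25° = 53.75°.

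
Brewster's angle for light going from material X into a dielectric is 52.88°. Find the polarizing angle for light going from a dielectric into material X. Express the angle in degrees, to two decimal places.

tan θ_B' = n₁/n₂ = 1/tan θ_B, so θ_B' = 90° − θ_B.
θ_B' = 90° − 52.88° = 37.12°.

θ_B' ≈ 37.12°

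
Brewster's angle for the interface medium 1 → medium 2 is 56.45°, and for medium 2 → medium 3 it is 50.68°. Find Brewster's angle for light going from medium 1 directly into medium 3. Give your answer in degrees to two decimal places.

θ_B ≈ 61.49°

Each Brewster angle gives a ratio: n₂/n₁ = tan 56.45° = 1.5080, n₃/n₂ = tan 50.68° = 1.2209.
So n₃/n₁ = (n₂/n₁)(n₃/n₂) = 1.5080 × 1.2209 = 1.8411.
θ_B(1→3) = arctan(1.8411) = 61.49°.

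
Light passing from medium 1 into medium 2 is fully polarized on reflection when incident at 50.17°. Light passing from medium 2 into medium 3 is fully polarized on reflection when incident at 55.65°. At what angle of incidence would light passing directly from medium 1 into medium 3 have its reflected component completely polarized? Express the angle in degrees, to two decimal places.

θ_B ≈ 60.32°

Each Brewster angle gives a ratio: n₂/n₁ = tan 50.17° = 1.1990, n₃/n₂ = tan 55.65° = 1.4632.
So n₃/n₁ = (n₂/n₁)(n₃/n₂) = 1.1990 × 1.4632 = 1.7543.
θ_B(1→3) = arctan(1.7543) = 60.32°.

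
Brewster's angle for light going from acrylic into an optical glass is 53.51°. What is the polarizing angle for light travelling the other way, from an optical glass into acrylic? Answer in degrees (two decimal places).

Reversing the direction swaps n₁ and n₂, so tan θ_B' = 1/tan θ_B and θ_B' = 90° − θ_B.
Hence θ_B' = 90° − 53.51° = 36.49°.

θ_B' ≈ 36.49°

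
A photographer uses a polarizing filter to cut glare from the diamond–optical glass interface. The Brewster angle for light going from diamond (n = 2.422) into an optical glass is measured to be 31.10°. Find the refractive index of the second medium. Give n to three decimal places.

At the Brewster angle, tan θ_B = n₂/n₁ with n₁ on the incident side (diamond) and n₂ on the transmitted side (an optical glass).
n₂ = n₁ tan θ_B = 2.422 × tan 31.10° = 1.461.

n ≈ 1.461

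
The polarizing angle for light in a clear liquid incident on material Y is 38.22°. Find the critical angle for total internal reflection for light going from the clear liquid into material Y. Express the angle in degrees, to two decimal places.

From Brewster, n₂/n₁ = tan θ_B = tan 38.22° = 0.7875.
Then sin θ_c = n₂/n₁ = 0.7875, so θ_c = arcsin 0.7875 = 51.95°.

θ_c ≈ 51.95°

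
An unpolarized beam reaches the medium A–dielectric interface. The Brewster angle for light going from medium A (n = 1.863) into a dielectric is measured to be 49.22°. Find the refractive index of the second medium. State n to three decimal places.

n ≈ 2.160

Brewster's law: tan θ_B = n₂/n₁ (light incident in medium A, refracted into a dielectric).
n₂ = n₁ tan θ_B = 1.863 × tan 49.22° = 2.160.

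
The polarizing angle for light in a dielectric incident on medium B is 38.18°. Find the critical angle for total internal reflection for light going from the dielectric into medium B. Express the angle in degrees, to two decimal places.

n₂/n₁ = tan 38.18° = 0.7864; the critical angle satisfies sin θ_c = n₂/n₁.
θ_c = arcsin(0.7864) = 51.85°.

θ_c ≈ 51.85°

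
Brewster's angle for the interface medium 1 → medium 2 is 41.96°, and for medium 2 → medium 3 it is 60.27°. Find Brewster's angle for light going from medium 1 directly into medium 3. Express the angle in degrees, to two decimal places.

θ_B ≈ 57.58°

Each Brewster angle gives a ratio: n₂/n₁ = tan 41.96° = 0.8991, n₃/n₂ = tan 60.27° = 1.7511.
n₃/n₁ = 1.5744. Then tan θ_B(1→3) = n₃/n₁, so θ_B(1→3) = arctan(1.5744) = 57.58°.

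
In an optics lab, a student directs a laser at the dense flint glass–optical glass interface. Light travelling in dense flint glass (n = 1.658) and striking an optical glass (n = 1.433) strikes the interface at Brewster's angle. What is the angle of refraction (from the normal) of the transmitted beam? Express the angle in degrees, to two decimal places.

θ_B = arctan(n₂/n₁) = arctan(1.433/1.658) = 40.84°.
At Brewster's angle the reflected and refracted rays are perpendicular, so θ_t = 90° − θ_B = 90° − 40.84° = 49.16°.

θ_t ≈ 49.16°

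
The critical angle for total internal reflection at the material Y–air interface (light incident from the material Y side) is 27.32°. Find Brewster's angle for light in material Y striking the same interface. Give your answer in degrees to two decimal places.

At the critical angle sin θ_c = n₂/n₁, giving n₂/n₁ = sin 27.32° = 0.4590.
Then tan θ_B = n₂/n₁ = 0.4590, so θ_B = arctan 0.4590 = 24.65°.

θ_B ≈ 24.65°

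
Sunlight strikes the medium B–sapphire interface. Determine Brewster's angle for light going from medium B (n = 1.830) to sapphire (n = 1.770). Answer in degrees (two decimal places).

θ_B ≈ 44.05°

Brewster's condition: tan θ_B = n₂/n₁ = 1.770/1.830 = 0.9672.
So θ_B = arctan 0.9672 = 44.05°.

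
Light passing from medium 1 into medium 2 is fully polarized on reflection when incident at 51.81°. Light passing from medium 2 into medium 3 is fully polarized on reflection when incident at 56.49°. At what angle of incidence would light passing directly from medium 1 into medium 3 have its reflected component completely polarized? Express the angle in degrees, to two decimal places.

n₂/n₁ = tan 51.81° = 1.2712 and n₃/n₂ = tan 56.49° = 1.5103.
So n₃/n₁ = (n₂/n₁)(n₃/n₂) = 1.2712 × 1.5103 = 1.9199.
θ_B(1→3) = arctan(1.9199) = 62.49°.

θ_B ≈ 62.49°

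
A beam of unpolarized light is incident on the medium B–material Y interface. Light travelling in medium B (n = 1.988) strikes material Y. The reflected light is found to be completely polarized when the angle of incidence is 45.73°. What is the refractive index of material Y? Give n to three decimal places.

n ≈ 2.039

Brewster's law: tan θ_B = n₂/n₁ (light incident in medium B, refracted into material Y).
n₂ = n₁ tan θ_B = 1.988 × tan 45.73° = 2.039.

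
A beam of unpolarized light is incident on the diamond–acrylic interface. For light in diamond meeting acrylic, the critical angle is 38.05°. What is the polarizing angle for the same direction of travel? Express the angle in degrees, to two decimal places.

sin θ_c = n₂/n₁, so n₂/n₁ = sin 38.05° = 0.6163.
Brewster: tan θ_B = n₂/n₁ = 0.6163.
θ_B = arctan(0.6163) = 31.65°.

θ_B ≈ 31.65°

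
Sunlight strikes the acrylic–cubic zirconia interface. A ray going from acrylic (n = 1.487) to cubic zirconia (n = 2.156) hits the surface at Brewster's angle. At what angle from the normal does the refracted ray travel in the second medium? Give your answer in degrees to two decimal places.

θ_B = arctan(n₂/n₁) = arctan(2.156/1.487) = 55.41°.
The refracted ray is perpendicular to the reflected ray, so θ_t = 90° − θ_B = 34.59°.

θ_t ≈ 34.59°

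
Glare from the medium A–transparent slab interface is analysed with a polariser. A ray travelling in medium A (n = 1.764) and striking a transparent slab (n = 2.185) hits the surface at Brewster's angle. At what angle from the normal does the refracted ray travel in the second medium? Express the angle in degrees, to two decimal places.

θ_t ≈ 38.91°

tan θ_B = n₂/n₁ = 2.185/1.764 = 1.2387, so θ_B = 51.09°.
At Brewster's angle the reflected and refracted rays are perpendicular, so θ_t = 90° − θ_B = 90° − 51.09° = 38.91°.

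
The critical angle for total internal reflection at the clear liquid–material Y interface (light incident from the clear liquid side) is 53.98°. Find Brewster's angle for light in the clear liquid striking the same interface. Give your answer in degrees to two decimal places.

θ_B ≈ 38.97°

n₂/n₁ = sin θ_c = sin 53.98° = 0.8088.
tan θ_B equals the same ratio, so θ_B = arctan(0.8088) = 38.97°.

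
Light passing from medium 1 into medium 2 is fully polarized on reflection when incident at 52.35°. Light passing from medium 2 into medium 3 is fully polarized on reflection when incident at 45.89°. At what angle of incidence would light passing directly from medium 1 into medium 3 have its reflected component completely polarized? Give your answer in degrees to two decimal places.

θ_B ≈ 53.21°

Each Brewster angle gives a ratio: n₂/n₁ = tan 52.35° = 1.2962, n₃/n₂ = tan 45.89° = 1.0316.
n₃/n₁ = 1.3371. Then tan θ_B(1→3) = n₃/n₁, so θ_B(1→3) = arctan(1.3371) = 53.21°.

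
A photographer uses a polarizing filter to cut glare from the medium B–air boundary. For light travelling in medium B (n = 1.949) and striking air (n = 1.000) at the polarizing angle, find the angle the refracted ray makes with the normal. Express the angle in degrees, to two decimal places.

θ_t ≈ 62.84°

First find Brewster's angle: tan θ_B = 1.000/1.949 = 0.5131, giving θ_B = 27.16°.
At Brewster's angle the reflected and refracted rays are perpendicular, so θ_t = 90° − θ_B = 90° − 27.16° = 62.84°.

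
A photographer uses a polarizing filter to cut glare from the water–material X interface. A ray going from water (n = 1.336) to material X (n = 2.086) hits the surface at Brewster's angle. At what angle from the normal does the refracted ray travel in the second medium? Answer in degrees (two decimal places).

θ_t ≈ 32.64°

First find Brewster's angle: tan θ_B = 2.086/1.336 = 1.5614, giving θ_B = 57.36°.
Since θ_B + θ_t = 90° at Brewster incidence, θ_t = 90° − 57.36° = 32.64°.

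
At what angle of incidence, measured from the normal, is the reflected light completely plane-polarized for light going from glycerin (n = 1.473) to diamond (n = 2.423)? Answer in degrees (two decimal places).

Here n₂/n₁ = 2.423/1.473 = 1.6449, and Brewster's law gives tan θ_B = n₂/n₁.
So θ_B = arctan 1.6449 = 58.70°.

θ_B ≈ 58.70°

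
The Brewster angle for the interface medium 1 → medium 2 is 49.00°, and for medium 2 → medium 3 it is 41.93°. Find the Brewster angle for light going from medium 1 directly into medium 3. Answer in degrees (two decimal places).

tan θ_B(1→2) = n₂/n₁ = tan 49.00° = 1.1504.
tan θ_B(2→3) = n₃/n₂ = tan 41.93° = 0.8982.
Multiplying, n₃/n₁ = 1.1504 × 0.8982 = 1.0333, and θ_B(1→3) = arctan 1.0333 = 45.94°.

θ_B ≈ 45.94°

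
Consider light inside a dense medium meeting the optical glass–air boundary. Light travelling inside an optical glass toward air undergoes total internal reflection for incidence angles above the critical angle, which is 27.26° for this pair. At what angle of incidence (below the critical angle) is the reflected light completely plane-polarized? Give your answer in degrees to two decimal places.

sin θ_c = n₂/n₁, so n₂/n₁ = sin 27.26° = 0.4580.
Brewster: tan θ_B = n₂/n₁ = 0.4580.
θ_B = arctan(0.4580) = 24.61°.

θ_B ≈ 24.61°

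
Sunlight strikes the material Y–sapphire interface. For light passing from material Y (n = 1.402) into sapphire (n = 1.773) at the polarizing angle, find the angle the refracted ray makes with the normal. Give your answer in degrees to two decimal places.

tan θ_B = n₂/n₁ = 1.773/1.402 = 1.2646, so θ_B = 51.66°.
Since θ_B + θ_t = 90° at Brewster incidence, θ_t = 90° − 51.66° = 38.34°.

θ_t ≈ 38.34°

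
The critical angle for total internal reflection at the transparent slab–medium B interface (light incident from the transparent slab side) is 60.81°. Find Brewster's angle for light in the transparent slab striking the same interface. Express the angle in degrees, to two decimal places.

sin θ_c = n₂/n₁, so n₂/n₁ = sin 60.81° = 0.8730.
Brewster: tan θ_B = n₂/n₁ = 0.8730.
θ_B = arctan(0.8730) = 41.12°.

θ_B ≈ 41.12°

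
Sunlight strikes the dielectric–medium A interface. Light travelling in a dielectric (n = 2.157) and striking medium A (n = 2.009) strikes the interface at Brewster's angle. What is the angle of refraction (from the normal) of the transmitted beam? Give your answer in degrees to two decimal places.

θ_t ≈ 47.03°

First find Brewster's angle: tan θ_B = 2.009/2.157 = 0.9314, giving θ_B = 42.97°.
The refracted ray is perpendicular to the reflected ray, so θ_t = 90° − θ_B = 47.03°.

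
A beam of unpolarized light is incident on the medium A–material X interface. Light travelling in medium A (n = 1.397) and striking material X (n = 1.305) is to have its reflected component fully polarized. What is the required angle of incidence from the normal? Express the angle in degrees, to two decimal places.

θ_B ≈ 43.05°

Brewster's condition: tan θ_B = n₂/n₁ = 1.305/1.397 = 0.9341. Taking the arctangent, θ_B = 43.05°.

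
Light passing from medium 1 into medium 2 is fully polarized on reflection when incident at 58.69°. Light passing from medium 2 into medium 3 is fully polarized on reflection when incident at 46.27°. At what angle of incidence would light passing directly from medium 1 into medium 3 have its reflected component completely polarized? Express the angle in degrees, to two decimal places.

θ_B ≈ 59.81°

tan θ_B(1→2) = n₂/n₁ = tan 58.69° = 1.6441.
tan θ_B(2→3) = n₃/n₂ = tan 46.27° = 1.0453.
n₃/n₁ = 1.7186. Then tan θ_B(1→3) = n₃/n₁, so θ_B(1→3) = arctan(1.7186) = 59.81°.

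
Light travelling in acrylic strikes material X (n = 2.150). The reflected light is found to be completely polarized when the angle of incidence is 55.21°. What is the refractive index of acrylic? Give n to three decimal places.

n ≈ 1.494

At the Brewster angle, tan θ_B = n₂/n₁ with n₁ on the incident side (acrylic) and n₂ on the transmitted side (material X).
n₁ = n₂ / tan θ_B = 2.150 / tan 55.21° = 1.494.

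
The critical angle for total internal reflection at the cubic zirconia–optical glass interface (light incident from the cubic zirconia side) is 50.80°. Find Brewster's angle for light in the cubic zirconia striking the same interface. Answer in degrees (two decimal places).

At the critical angle sin θ_c = n₂/n₁, giving n₂/n₁ = sin 50.80° = 0.7749.
Then tan θ_B = n₂/n₁ = 0.7749, so θ_B = arctan 0.7749 = 37.77°.

θ_B ≈ 37.77°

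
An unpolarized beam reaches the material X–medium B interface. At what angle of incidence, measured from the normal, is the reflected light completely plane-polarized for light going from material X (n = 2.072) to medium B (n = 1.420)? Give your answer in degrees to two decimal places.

The reflected p-component vanishes when tan θ_B = n₂/n₁.
Here n₂/n₁ = 1.420/2.072 = 0.6853, and Brewster's law gives tan θ_B = n₂/n₁.
θ_B = arctan(0.6853) = 34.42°.

θ_B ≈ 34.42°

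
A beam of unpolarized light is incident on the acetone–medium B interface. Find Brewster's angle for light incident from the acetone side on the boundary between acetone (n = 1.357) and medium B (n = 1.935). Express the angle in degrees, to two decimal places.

θ_B ≈ 54.96°

Brewster's condition: tan θ_B = n₂/n₁ = 1.935/1.357 = 1.4259.
θ_B = arctan(1.4259) = 54.96°.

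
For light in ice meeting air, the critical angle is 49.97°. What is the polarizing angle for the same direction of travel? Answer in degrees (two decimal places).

sin θ_c = n₂/n₁, so n₂/n₁ = sin 49.97° = 0.7657.
Brewster: tan θ_B = n₂/n₁ = 0.7657.
θ_B = arctan(0.7657) = 37.44°.

θ_B ≈ 37.44°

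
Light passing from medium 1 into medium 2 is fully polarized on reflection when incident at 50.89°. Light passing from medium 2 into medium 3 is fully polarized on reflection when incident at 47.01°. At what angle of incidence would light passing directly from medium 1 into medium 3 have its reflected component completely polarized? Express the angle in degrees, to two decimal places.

Each Brewster angle gives a ratio: n₂/n₁ = tan 50.89° = 1.2301, n₃/n₂ = tan 47.01° = 1.0727.
n₃/n₁ = 1.3195. Then tan θ_B(1→3) = n₃/n₁, so θ_B(1→3) = arctan(1.3195) = 52.84°.

θ_B ≈ 52.84°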